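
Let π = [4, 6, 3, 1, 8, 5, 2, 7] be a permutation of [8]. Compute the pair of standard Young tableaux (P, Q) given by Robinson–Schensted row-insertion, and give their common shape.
P = [1, 2, 7] / [3, 5, 8] / [4, 6];  Q = [1, 2, 5] / [3, 6, 8] / [4, 7];  common shape = (3, 3, 2)

Row-insert the values π_1, π_2, … into P one at a time, bumping the leftmost entry strictly greater than the inserted value down to the next row. The recording tableau Q records, in position (i, j), the step at which that cell was added to P.
  Insert 4 (step 1): P = [4];  Q = [1]
  Insert 6 (step 2): P = [4, 6];  Q = [1, 2]
  Insert 3 (step 3): P = [3, 6] / [4];  Q = [1, 2] / [3]
  Insert 1 (step 4): P = [1, 6] / [3] / [4];  Q = [1, 2] / [3] / [4]
  Insert 8 (step 5): P = [1, 6, 8] / [3] / [4];  Q = [1, 2, 5] / [3] / [4]
  Insert 5 (step 6): P = [1, 5, 8] / [3, 6] / [4];  Q = [1, 2, 5] / [3, 6] / [4]
  Insert 2 (step 7): P = [1, 2, 8] / [3, 5] / [4, 6];  Q = [1, 2, 5] / [3, 6] / [4, 7]
  Insert 7 (step 8): P = [1, 2, 7] / [3, 5, 8] / [4, 6];  Q = [1, 2, 5] / [3, 6, 8] / [4, 7]
Final shape: (3, 3, 2).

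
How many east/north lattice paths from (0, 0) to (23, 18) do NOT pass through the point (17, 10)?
Number of paths = 176778476745

Total paths from (0, 0) to (23, 18): C(41, 23) = 202112640600. Paths through (17, 10): (paths (0, 0) → (17, 10)) × (paths (17, 10) → (23, 18)) = C(27, 17) · C(14, 6) = 8436285 · 3003 = 25334163855. Avoidance count = 202112640600 − 25334163855 = 176778476745.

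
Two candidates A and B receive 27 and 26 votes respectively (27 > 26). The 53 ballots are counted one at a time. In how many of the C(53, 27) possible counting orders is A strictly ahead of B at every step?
Strict-lead orderings = 18367353072152

Total orderings of the 53 votes with 27 for A: C(53, 27) = 973469712824056. By the Bertrand ballot formula (Cycle Lemma / reflection principle), the number of orderings in which A is strictly ahead of B throughout is (p − q)/(p + q) · C(p + q, p) = (27 − 26)/(27 + 26) · 973469712824056 = 18367353072152.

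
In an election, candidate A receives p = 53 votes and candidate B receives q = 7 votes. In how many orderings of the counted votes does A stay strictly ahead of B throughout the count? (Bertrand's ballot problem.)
Strict-lead orderings = 296091972

Total orderings of the 60 votes with 53 for A: C(60, 53) = 386206920. By the Bertrand ballot formula (Cycle Lemma / reflection principle), the number of orderings in which A is strictly ahead of B throughout is (p − q)/(p + q) · C(p + q, p) = (53 − 7)/(53 + 7) · 386206920 = 296091972.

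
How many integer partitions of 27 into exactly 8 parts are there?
p(27, 8 parts) = 352

Partitions of n into exactly k parts are in bijection with partitions of n − k into at most k parts (subtract 1 from each part). So p(27, exactly 8) = p(19, parts ≤ 8). Computing via the recurrence p(m, j) = p(m, j−1) + p(m−j, j) gives 352.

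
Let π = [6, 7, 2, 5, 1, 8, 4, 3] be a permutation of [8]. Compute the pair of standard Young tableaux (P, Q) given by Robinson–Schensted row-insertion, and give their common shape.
P = [1, 3, 8] / [2, 4] / [5, 7] / [6];  Q = [1, 2, 6] / [3, 4] / [5, 7] / [8];  common shape = (3, 2, 2, 1)

Row-insert the values π_1, π_2, … into P one at a time, bumping the leftmost entry strictly greater than the inserted value down to the next row. The recording tableau Q records, in position (i, j), the step at which that cell was added to P.
  Insert 6 (step 1): P = [6];  Q = [1]
  Insert 7 (step 2): P = [6, 7];  Q = [1, 2]
  Insert 2 (step 3): P = [2, 7] / [6];  Q = [1, 2] / [3]
  Insert 5 (step 4): P = [2, 5] / [6, 7];  Q = [1, 2] / [3, 4]
  Insert 1 (step 5): P = [1, 5] / [2, 7] / [6];  Q = [1, 2] / [3, 4] / [5]
  Insert 8 (step 6): P = [1, 5, 8] / [2, 7] / [6];  Q = [1, 2, 6] / [3, 4] / [5]
  Insert 4 (step 7): P = [1, 4, 8] / [2, 5] / [6, 7];  Q = [1, 2, 6] / [3, 4] / [5, 7]
  Insert 3 (step 8): P = [1, 3, 8] / [2, 4] / [5, 7] / [6];  Q = [1, 2, 6] / [3, 4] / [5, 7] / [8]
Final shape: (3, 2, 2, 1).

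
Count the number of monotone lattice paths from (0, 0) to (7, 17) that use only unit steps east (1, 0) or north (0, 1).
Number of paths = 346104

A monotone lattice path from (0, 0) to (7, 17) consists of 7 east steps and 17 north steps in some order, so it is determined by which 7 of the 24 steps are east. The count is C(24, 7) = 346104.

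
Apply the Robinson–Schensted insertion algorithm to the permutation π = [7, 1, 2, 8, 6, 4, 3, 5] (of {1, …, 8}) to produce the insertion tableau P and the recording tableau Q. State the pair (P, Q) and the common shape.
P = [1, 2, 3, 5] / [4, 8] / [6] / [7];  Q = [1, 3, 4, 8] / [2, 5] / [6] / [7];  common shape = (4, 2, 1, 1)

Row-insert the values π_1, π_2, … into P one at a time, bumping the leftmost entry strictly greater than the inserted value down to the next row. The recording tableau Q records, in position (i, j), the step at which that cell was added to P.
  Insert 7 (step 1): P = [7];  Q = [1]
  Insert 1 (step 2): P = [1] / [7];  Q = [1] / [2]
  Insert 2 (step 3): P = [1, 2] / [7];  Q = [1, 3] / [2]
  Insert 8 (step 4): P = [1, 2, 8] / [7];  Q = [1, 3, 4] / [2]
  Insert 6 (step 5): P = [1, 2, 6] / [7, 8];  Q = [1, 3, 4] / [2, 5]
  Insert 4 (step 6): P = [1, 2, 4] / [6, 8] / [7];  Q = [1, 3, 4] / [2, 5] / [6]
  Insert 3 (step 7): P = [1, 2, 3] / [4, 8] / [6] / [7];  Q = [1, 3, 4] / [2, 5] / [6] / [7]
  Insert 5 (step 8): P = [1, 2, 3, 5] / [4, 8] / [6] / [7];  Q = [1, 3, 4, 8] / [2, 5] / [6] / [7]
Final shape: (4, 2, 1, 1).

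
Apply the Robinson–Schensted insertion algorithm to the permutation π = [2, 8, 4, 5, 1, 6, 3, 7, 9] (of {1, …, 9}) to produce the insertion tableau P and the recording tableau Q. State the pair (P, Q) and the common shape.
P = [1, 3, 5, 6, 7, 9] / [2, 4] / [8];  Q = [1, 2, 4, 6, 8, 9] / [3, 7] / [5];  common shape = (6, 2, 1)

Row-insert the values π_1, π_2, … into P one at a time, bumping the leftmost entry strictly greater than the inserted value down to the next row. The recording tableau Q records, in position (i, j), the step at which that cell was added to P.
  Insert 2 (step 1): P = [2];  Q = [1]
  Insert 8 (step 2): P = [2, 8];  Q = [1, 2]
  Insert 4 (step 3): P = [2, 4] / [8];  Q = [1, 2] / [3]
  Insert 5 (step 4): P = [2, 4, 5] / [8];  Q = [1, 2, 4] / [3]
  Insert 1 (step 5): P = [1, 4, 5] / [2] / [8];  Q = [1, 2, 4] / [3] / [5]
  Insert 6 (step 6): P = [1, 4, 5, 6] / [2] / [8];  Q = [1, 2, 4, 6] / [3] / [5]
  Insert 3 (step 7): P = [1, 3, 5, 6] / [2, 4] / [8];  Q = [1, 2, 4, 6] / [3, 7] / [5]
  Insert 7 (step 8): P = [1, 3, 5, 6, 7] / [2, 4] / [8];  Q = [1, 2, 4, 6, 8] / [3, 7] / [5]
  Insert 9 (step 9): P = [1, 3, 5, 6, 7, 9] / [2, 4] / [8];  Q = [1, 2, 4, 6, 8, 9] / [3, 7] / [5]
Final shape: (6, 2, 1).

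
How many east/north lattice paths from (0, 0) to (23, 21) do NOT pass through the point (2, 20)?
Number of paths = 2012616394998

Total paths from (0, 0) to (23, 21): C(44, 23) = 2012616400080. Paths through (2, 20): (paths (0, 0) → (2, 20)) × (paths (2, 20) → (23, 21)) = C(22, 2) · C(22, 21) = 231 · 22 = 5082. Avoidance count = 2012616400080 − 5082 = 2012616394998.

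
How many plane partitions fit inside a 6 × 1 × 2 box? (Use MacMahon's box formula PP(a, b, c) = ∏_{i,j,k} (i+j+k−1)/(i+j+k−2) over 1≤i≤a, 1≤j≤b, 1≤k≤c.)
PP(6, 1, 2) = 28

Evaluate the triple product over i = 1..6, j = 1..1, k = 1..2. The factors are (2/1) · (3/2) · (3/2) · (4/3) · (4/3) · (5/4) · (5/4) · (6/5) · … (12 factors total). The numerators and denominators telescope so the product is an integer; carrying out the multiplication exactly gives PP(6, 1, 2) = 28.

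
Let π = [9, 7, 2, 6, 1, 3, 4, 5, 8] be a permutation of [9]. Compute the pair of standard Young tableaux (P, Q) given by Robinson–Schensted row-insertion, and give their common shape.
P = [1, 3, 4, 5, 8] / [2, 6] / [7] / [9];  Q = [1, 4, 7, 8, 9] / [2, 6] / [3] / [5];  common shape = (5, 2, 1, 1)

Row-insert the values π_1, π_2, … into P one at a time, bumping the leftmost entry strictly greater than the inserted value down to the next row. The recording tableau Q records, in position (i, j), the step at which that cell was added to P.
  Insert 9 (step 1): P = [9];  Q = [1]
  Insert 7 (step 2): P = [7] / [9];  Q = [1] / [2]
  Insert 2 (step 3): P = [2] / [7] / [9];  Q = [1] / [2] / [3]
  Insert 6 (step 4): P = [2, 6] / [7] / [9];  Q = [1, 4] / [2] / [3]
  Insert 1 (step 5): P = [1, 6] / [2] / [7] / [9];  Q = [1, 4] / [2] / [3] / [5]
  Insert 3 (step 6): P = [1, 3] / [2, 6] / [7] / [9];  Q = [1, 4] / [2, 6] / [3] / [5]
  Insert 4 (step 7): P = [1, 3, 4] / [2, 6] / [7] / [9];  Q = [1, 4, 7] / [2, 6] / [3] / [5]
  Insert 5 (step 8): P = [1, 3, 4, 5] / [2, 6] / [7] / [9];  Q = [1, 4, 7, 8] / [2, 6] / [3] / [5]
  Insert 8 (step 9): P = [1, 3, 4, 5, 8] / [2, 6] / [7] / [9];  Q = [1, 4, 7, 8, 9] / [2, 6] / [3] / [5]
Final shape: (5, 2, 1, 1).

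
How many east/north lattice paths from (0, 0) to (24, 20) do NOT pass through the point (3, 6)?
Number of paths = 1566162760470

Total paths from (0, 0) to (24, 20): C(44, 24) = 1761039350070. Paths through (3, 6): (paths (0, 0) → (3, 6)) × (paths (3, 6) → (24, 20)) = C(9, 3) · C(35, 21) = 84 · 2319959400 = 194876589600. Avoidance count = 1761039350070 − 194876589600 = 1566162760470.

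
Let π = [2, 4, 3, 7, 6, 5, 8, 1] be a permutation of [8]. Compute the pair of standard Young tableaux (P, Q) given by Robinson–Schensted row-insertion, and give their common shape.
P = [1, 3, 5, 8] / [2, 6] / [4] / [7];  Q = [1, 2, 4, 7] / [3, 5] / [6] / [8];  common shape = (4, 2, 1, 1)

Row-insert the values π_1, π_2, … into P one at a time, bumping the leftmost entry strictly greater than the inserted value down to the next row. The recording tableau Q records, in position (i, j), the step at which that cell was added to P.
  Insert 2 (step 1): P = [2];  Q = [1]
  Insert 4 (step 2): P = [2, 4];  Q = [1, 2]
  Insert 3 (step 3): P = [2, 3] / [4];  Q = [1, 2] / [3]
  Insert 7 (step 4): P = [2, 3, 7] / [4];  Q = [1, 2, 4] / [3]
  Insert 6 (step 5): P = [2, 3, 6] / [4, 7];  Q = [1, 2, 4] / [3, 5]
  Insert 5 (step 6): P = [2, 3, 5] / [4, 6] / [7];  Q = [1, 2, 4] / [3, 5] / [6]
  Insert 8 (step 7): P = [2, 3, 5, 8] / [4, 6] / [7];  Q = [1, 2, 4, 7] / [3, 5] / [6]
  Insert 1 (step 8): P = [1, 3, 5, 8] / [2, 6] / [4] / [7];  Q = [1, 2, 4, 7] / [3, 5] / [6] / [8]
Final shape: (4, 2, 1, 1).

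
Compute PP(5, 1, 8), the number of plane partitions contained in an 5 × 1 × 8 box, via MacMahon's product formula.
PP(5, 1, 8) = 1287

Evaluate the triple product over i = 1..5, j = 1..1, k = 1..8. The factors are (2/1) · (3/2) · (4/3) · (5/4) · (6/5) · (7/6) · (8/7) · (9/8) · … (40 factors total). The numerators and denominators telescope so the product is an integer; carrying out the multiplication exactly gives PP(5, 1, 8) = 1287.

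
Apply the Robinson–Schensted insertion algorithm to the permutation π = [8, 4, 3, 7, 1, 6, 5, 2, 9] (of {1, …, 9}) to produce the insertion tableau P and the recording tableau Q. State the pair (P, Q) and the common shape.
P = [1, 2, 9] / [3, 5] / [4, 6] / [7] / [8];  Q = [1, 4, 9] / [2, 6] / [3, 7] / [5] / [8];  common shape = (3, 2, 2, 1, 1)

Row-insert the values π_1, π_2, … into P one at a time, bumping the leftmost entry strictly greater than the inserted value down to the next row. The recording tableau Q records, in position (i, j), the step at which that cell was added to P.
  Insert 8 (step 1): P = [8];  Q = [1]
  Insert 4 (step 2): P = [4] / [8];  Q = [1] / [2]
  Insert 3 (step 3): P = [3] / [4] / [8];  Q = [1] / [2] / [3]
  Insert 7 (step 4): P = [3, 7] / [4] / [8];  Q = [1, 4] / [2] / [3]
  Insert 1 (step 5): P = [1, 7] / [3] / [4] / [8];  Q = [1, 4] / [2] / [3] / [5]
  Insert 6 (step 6): P = [1, 6] / [3, 7] / [4] / [8];  Q = [1, 4] / [2, 6] / [3] / [5]
  Insert 5 (step 7): P = [1, 5] / [3, 6] / [4, 7] / [8];  Q = [1, 4] / [2, 6] / [3, 7] / [5]
  Insert 2 (step 8): P = [1, 2] / [3, 5] / [4, 6] / [7] / [8];  Q = [1, 4] / [2, 6] / [3, 7] / [5] / [8]
  Insert 9 (step 9): P = [1, 2, 9] / [3, 5] / [4, 6] / [7] / [8];  Q = [1, 4, 9] / [2, 6] / [3, 7] / [5] / [8]
Final shape: (3, 2, 2, 1, 1).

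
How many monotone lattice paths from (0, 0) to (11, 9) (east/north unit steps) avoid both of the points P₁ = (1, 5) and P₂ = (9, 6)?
Number of paths = 112444

Inclusion–exclusion. Total paths: C(20, 11) = 167960. Through P₁: C(6, 1)·C(14, 10) = 6006. Through P₂: C(15, 9)·C(5, 2) = 50050. Since P₁ is strictly southwest of P₂, a monotone path through both must visit P₁ then P₂; paths through both = C(6, 1)·C(9, 8)·C(5, 2) = 540. Avoid both = 167960 − 6006 − 50050 + 540 = 112444.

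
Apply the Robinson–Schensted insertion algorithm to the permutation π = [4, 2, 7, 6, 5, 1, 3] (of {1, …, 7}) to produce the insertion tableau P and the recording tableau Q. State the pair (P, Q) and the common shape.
P = [1, 3] / [2, 5] / [4, 6] / [7];  Q = [1, 3] / [2, 4] / [5, 7] / [6];  common shape = (2, 2, 2, 1)

Row-insert the values π_1, π_2, … into P one at a time, bumping the leftmost entry strictly greater than the inserted value down to the next row. The recording tableau Q records, in position (i, j), the step at which that cell was added to P.
  Insert 4 (step 1): P = [4];  Q = [1]
  Insert 2 (step 2): P = [2] / [4];  Q = [1] / [2]
  Insert 7 (step 3): P = [2, 7] / [4];  Q = [1, 3] / [2]
  Insert 6 (step 4): P = [2, 6] / [4, 7];  Q = [1, 3] / [2, 4]
  Insert 5 (step 5): P = [2, 5] / [4, 6] / [7];  Q = [1, 3] / [2, 4] / [5]
  Insert 1 (step 6): P = [1, 5] / [2, 6] / [4] / [7];  Q = [1, 3] / [2, 4] / [5] / [6]
  Insert 3 (step 7): P = [1, 3] / [2, 5] / [4, 6] / [7];  Q = [1, 3] / [2, 4] / [5, 7] / [6]
Final shape: (2, 2, 2, 1).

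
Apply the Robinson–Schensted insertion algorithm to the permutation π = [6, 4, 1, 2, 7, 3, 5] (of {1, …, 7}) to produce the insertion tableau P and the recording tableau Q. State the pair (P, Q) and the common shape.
P = [1, 2, 3, 5] / [4, 7] / [6];  Q = [1, 4, 5, 7] / [2, 6] / [3];  common shape = (4, 2, 1)

Row-insert the values π_1, π_2, … into P one at a time, bumping the leftmost entry strictly greater than the inserted value down to the next row. The recording tableau Q records, in position (i, j), the step at which that cell was added to P.
  Insert 6 (step 1): P = [6];  Q = [1]
  Insert 4 (step 2): P = [4] / [6];  Q = [1] / [2]
  Insert 1 (step 3): P = [1] / [4] / [6];  Q = [1] / [2] / [3]
  Insert 2 (step 4): P = [1, 2] / [4] / [6];  Q = [1, 4] / [2] / [3]
  Insert 7 (step 5): P = [1, 2, 7] / [4] / [6];  Q = [1, 4, 5] / [2] / [3]
  Insert 3 (step 6): P = [1, 2, 3] / [4, 7] / [6];  Q = [1, 4, 5] / [2, 6] / [3]
  Insert 5 (step 7): P = [1, 2, 3, 5] / [4, 7] / [6];  Q = [1, 4, 5, 7] / [2, 6] / [3]
Final shape: (4, 2, 1).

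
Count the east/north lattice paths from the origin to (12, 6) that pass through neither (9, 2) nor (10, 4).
Number of paths = 11623

Inclusion–exclusion. Total paths: C(18, 12) = 18564. Through P₁: C(11, 9)·C(7, 3) = 1925. Through P₂: C(14, 10)·C(4, 2) = 6006. Since P₁ is strictly southwest of P₂, a monotone path through both must visit P₁ then P₂; paths through both = C(11, 9)·C(3, 1)·C(4, 2) = 990. Avoid both = 18564 − 1925 − 6006 + 990 = 11623.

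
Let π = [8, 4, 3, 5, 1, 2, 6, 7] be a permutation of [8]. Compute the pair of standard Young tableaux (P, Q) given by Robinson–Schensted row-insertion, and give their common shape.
P = [1, 2, 6, 7] / [3, 5] / [4] / [8];  Q = [1, 4, 7, 8] / [2, 6] / [3] / [5];  common shape = (4, 2, 1, 1)

Row-insert the values π_1, π_2, … into P one at a time, bumping the leftmost entry strictly greater than the inserted value down to the next row. The recording tableau Q records, in position (i, j), the step at which that cell was added to P.
  Insert 8 (step 1): P = [8];  Q = [1]
  Insert 4 (step 2): P = [4] / [8];  Q = [1] / [2]
  Insert 3 (step 3): P = [3] / [4] / [8];  Q = [1] / [2] / [3]
  Insert 5 (step 4): P = [3, 5] / [4] / [8];  Q = [1, 4] / [2] / [3]
  Insert 1 (step 5): P = [1, 5] / [3] / [4] / [8];  Q = [1, 4] / [2] / [3] / [5]
  Insert 2 (step 6): P = [1, 2] / [3, 5] / [4] / [8];  Q = [1, 4] / [2, 6] / [3] / [5]
  Insert 6 (step 7): P = [1, 2, 6] / [3, 5] / [4] / [8];  Q = [1, 4, 7] / [2, 6] / [3] / [5]
  Insert 7 (step 8): P = [1, 2, 6, 7] / [3, 5] / [4] / [8];  Q = [1, 4, 7, 8] / [2, 6] / [3] / [5]
Final shape: (4, 2, 1, 1).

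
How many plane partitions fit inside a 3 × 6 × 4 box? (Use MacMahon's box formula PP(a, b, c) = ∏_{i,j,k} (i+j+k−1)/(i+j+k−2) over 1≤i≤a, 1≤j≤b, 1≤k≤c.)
PP(3, 6, 4) = 457380

Evaluate the triple product over i = 1..3, j = 1..6, k = 1..4. The factors are (2/1) · (3/2) · (4/3) · (5/4) · (3/2) · (4/3) · (5/4) · (6/5) · … (72 factors total). The numerators and denominators telescope so the product is an integer; carrying out the multiplication exactly gives PP(3, 6, 4) = 457380.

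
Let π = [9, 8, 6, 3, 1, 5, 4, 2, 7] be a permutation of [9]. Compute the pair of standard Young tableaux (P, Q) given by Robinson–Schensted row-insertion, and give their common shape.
P = [1, 2, 7] / [3, 4] / [5] / [6] / [8] / [9];  Q = [1, 6, 9] / [2, 7] / [3] / [4] / [5] / [8];  common shape = (3, 2, 1, 1, 1, 1)

Row-insert the values π_1, π_2, … into P one at a time, bumping the leftmost entry strictly greater than the inserted value down to the next row. The recording tableau Q records, in position (i, j), the step at which that cell was added to P.
  Insert 9 (step 1): P = [9];  Q = [1]
  Insert 8 (step 2): P = [8] / [9];  Q = [1] / [2]
  Insert 6 (step 3): P = [6] / [8] / [9];  Q = [1] / [2] / [3]
  Insert 3 (step 4): P = [3] / [6] / [8] / [9];  Q = [1] / [2] / [3] / [4]
  Insert 1 (step 5): P = [1] / [3] / [6] / [8] / [9];  Q = [1] / [2] / [3] / [4] / [5]
  Insert 5 (step 6): P = [1, 5] / [3] / [6] / [8] / [9];  Q = [1, 6] / [2] / [3] / [4] / [5]
  Insert 4 (step 7): P = [1, 4] / [3, 5] / [6] / [8] / [9];  Q = [1, 6] / [2, 7] / [3] / [4] / [5]
  Insert 2 (step 8): P = [1, 2] / [3, 4] / [5] / [6] / [8] / [9];  Q = [1, 6] / [2, 7] / [3] / [4] / [5] / [8]
  Insert 7 (step 9): P = [1, 2, 7] / [3, 4] / [5] / [6] / [8] / [9];  Q = [1, 6, 9] / [2, 7] / [3] / [4] / [5] / [8]
Final shape: (3, 2, 1, 1, 1, 1).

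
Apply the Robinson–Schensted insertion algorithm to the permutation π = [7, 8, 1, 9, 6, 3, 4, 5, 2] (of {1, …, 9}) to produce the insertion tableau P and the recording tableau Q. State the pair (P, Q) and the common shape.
P = [1, 2, 4, 5] / [3, 8, 9] / [6] / [7];  Q = [1, 2, 4, 8] / [3, 5, 7] / [6] / [9];  common shape = (4, 3, 1, 1)

Row-insert the values π_1, π_2, … into P one at a time, bumping the leftmost entry strictly greater than the inserted value down to the next row. The recording tableau Q records, in position (i, j), the step at which that cell was added to P.
  Insert 7 (step 1): P = [7];  Q = [1]
  Insert 8 (step 2): P = [7, 8];  Q = [1, 2]
  Insert 1 (step 3): P = [1, 8] / [7];  Q = [1, 2] / [3]
  Insert 9 (step 4): P = [1, 8, 9] / [7];  Q = [1, 2, 4] / [3]
  Insert 6 (step 5): P = [1, 6, 9] / [7, 8];  Q = [1, 2, 4] / [3, 5]
  Insert 3 (step 6): P = [1, 3, 9] / [6, 8] / [7];  Q = [1, 2, 4] / [3, 5] / [6]
  Insert 4 (step 7): P = [1, 3, 4] / [6, 8, 9] / [7];  Q = [1, 2, 4] / [3, 5, 7] / [6]
  Insert 5 (step 8): P = [1, 3, 4, 5] / [6, 8, 9] / [7];  Q = [1, 2, 4, 8] / [3, 5, 7] / [6]
  Insert 2 (step 9): P = [1, 2, 4, 5] / [3, 8, 9] / [6] / [7];  Q = [1, 2, 4, 8] / [3, 5, 7] / [6] / [9]
Final shape: (4, 3, 1, 1).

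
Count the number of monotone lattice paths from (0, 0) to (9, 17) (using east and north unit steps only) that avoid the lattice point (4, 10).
Number of paths = 2331758

Total paths from (0, 0) to (9, 17): C(26, 9) = 3124550. Paths through (4, 10): (paths (0, 0) → (4, 10)) × (paths (4, 10) → (9, 17)) = C(14, 4) · C(12, 5) = 1001 · 792 = 792792. Avoidance count = 3124550 − 792792 = 2331758.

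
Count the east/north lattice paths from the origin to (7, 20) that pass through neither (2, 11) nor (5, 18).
Number of paths = 586140

Inclusion–exclusion. Total paths: C(27, 7) = 888030. Through P₁: C(13, 2)·C(14, 5) = 156156. Through P₂: C(23, 5)·C(4, 2) = 201894. Since P₁ is strictly southwest of P₂, a monotone path through both must visit P₁ then P₂; paths through both = C(13, 2)·C(10, 3)·C(4, 2) = 56160. Avoid both = 888030 − 156156 − 201894 + 56160 = 586140.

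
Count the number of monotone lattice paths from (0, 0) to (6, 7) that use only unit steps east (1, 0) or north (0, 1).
Number of paths = 1716

A monotone lattice path from (0, 0) to (6, 7) consists of 6 east steps and 7 north steps in some order, so it is determined by which 6 of the 13 steps are east. The count is C(13, 6) = 1716.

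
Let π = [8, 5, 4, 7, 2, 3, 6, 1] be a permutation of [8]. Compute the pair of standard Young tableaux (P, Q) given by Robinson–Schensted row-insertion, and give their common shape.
P = [1, 3, 6] / [2, 7] / [4] / [5] / [8];  Q = [1, 4, 7] / [2, 6] / [3] / [5] / [8];  common shape = (3, 2, 1, 1, 1)

Row-insert the values π_1, π_2, … into P one at a time, bumping the leftmost entry strictly greater than the inserted value down to the next row. The recording tableau Q records, in position (i, j), the step at which that cell was added to P.
  Insert 8 (step 1): P = [8];  Q = [1]
  Insert 5 (step 2): P = [5] / [8];  Q = [1] / [2]
  Insert 4 (step 3): P = [4] / [5] / [8];  Q = [1] / [2] / [3]
  Insert 7 (step 4): P = [4, 7] / [5] / [8];  Q = [1, 4] / [2] / [3]
  Insert 2 (step 5): P = [2, 7] / [4] / [5] / [8];  Q = [1, 4] / [2] / [3] / [5]
  Insert 3 (step 6): P = [2, 3] / [4, 7] / [5] / [8];  Q = [1, 4] / [2, 6] / [3] / [5]
  Insert 6 (step 7): P = [2, 3, 6] / [4, 7] / [5] / [8];  Q = [1, 4, 7] / [2, 6] / [3] / [5]
  Insert 1 (step 8): P = [1, 3, 6] / [2, 7] / [4] / [5] / [8];  Q = [1, 4, 7] / [2, 6] / [3] / [5] / [8]
Final shape: (3, 2, 1, 1, 1).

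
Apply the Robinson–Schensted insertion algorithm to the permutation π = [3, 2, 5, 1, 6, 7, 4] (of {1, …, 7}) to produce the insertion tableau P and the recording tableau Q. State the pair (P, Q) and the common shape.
P = [1, 4, 6, 7] / [2, 5] / [3];  Q = [1, 3, 5, 6] / [2, 7] / [4];  common shape = (4, 2, 1)

Row-insert the values π_1, π_2, … into P one at a time, bumping the leftmost entry strictly greater than the inserted value down to the next row. The recording tableau Q records, in position (i, j), the step at which that cell was added to P.
  Insert 3 (step 1): P = [3];  Q = [1]
  Insert 2 (step 2): P = [2] / [3];  Q = [1] / [2]
  Insert 5 (step 3): P = [2, 5] / [3];  Q = [1, 3] / [2]
  Insert 1 (step 4): P = [1, 5] / [2] / [3];  Q = [1, 3] / [2] / [4]
  Insert 6 (step 5): P = [1, 5, 6] / [2] / [3];  Q = [1, 3, 5] / [2] / [4]
  Insert 7 (step 6): P = [1, 5, 6, 7] / [2] / [3];  Q = [1, 3, 5, 6] / [2] / [4]
  Insert 4 (step 7): P = [1, 4, 6, 7] / [2, 5] / [3];  Q = [1, 3, 5, 6] / [2, 7] / [4]
Final shape: (4, 2, 1).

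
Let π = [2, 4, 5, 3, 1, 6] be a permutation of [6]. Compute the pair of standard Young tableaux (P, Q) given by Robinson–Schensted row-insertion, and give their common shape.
P = [1, 3, 5, 6] / [2] / [4];  Q = [1, 2, 3, 6] / [4] / [5];  common shape = (4, 1, 1)

Row-insert the values π_1, π_2, … into P one at a time, bumping the leftmost entry strictly greater than the inserted value down to the next row. The recording tableau Q records, in position (i, j), the step at which that cell was added to P.
  Insert 2 (step 1): P = [2];  Q = [1]
  Insert 4 (step 2): P = [2, 4];  Q = [1, 2]
  Insert 5 (step 3): P = [2, 4, 5];  Q = [1, 2, 3]
  Insert 3 (step 4): P = [2, 3, 5] / [4];  Q = [1, 2, 3] / [4]
  Insert 1 (step 5): P = [1, 3, 5] / [2] / [4];  Q = [1, 2, 3] / [4] / [5]
  Insert 6 (step 6): P = [1, 3, 5, 6] / [2] / [4];  Q = [1, 2, 3, 6] / [4] / [5]
Final shape: (4, 1, 1).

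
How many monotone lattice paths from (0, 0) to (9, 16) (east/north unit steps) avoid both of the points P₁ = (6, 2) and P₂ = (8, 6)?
Number of paths = 1995522

Inclusion–exclusion. Total paths: C(25, 9) = 2042975. Through P₁: C(8, 6)·C(17, 3) = 19040. Through P₂: C(14, 8)·C(11, 1) = 33033. Since P₁ is strictly southwest of P₂, a monotone path through both must visit P₁ then P₂; paths through both = C(8, 6)·C(6, 2)·C(11, 1) = 4620. Avoid both = 2042975 − 19040 − 33033 + 4620 = 1995522.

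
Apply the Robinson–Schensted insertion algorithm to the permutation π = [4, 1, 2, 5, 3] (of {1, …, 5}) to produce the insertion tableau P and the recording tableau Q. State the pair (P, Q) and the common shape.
P = [1, 2, 3] / [4, 5];  Q = [1, 3, 4] / [2, 5];  common shape = (3, 2)

Row-insert the values π_1, π_2, … into P one at a time, bumping the leftmost entry strictly greater than the inserted value down to the next row. The recording tableau Q records, in position (i, j), the step at which that cell was added to P.
  Insert 4 (step 1): P = [4];  Q = [1]
  Insert 1 (step 2): P = [1] / [4];  Q = [1] / [2]
  Insert 2 (step 3): P = [1, 2] / [4];  Q = [1, 3] / [2]
  Insert 5 (step 4): P = [1, 2, 5] / [4];  Q = [1, 3, 4] / [2]
  Insert 3 (step 5): P = [1, 2, 3] / [4, 5];  Q = [1, 3, 4] / [2, 5]
Final shape: (3, 2).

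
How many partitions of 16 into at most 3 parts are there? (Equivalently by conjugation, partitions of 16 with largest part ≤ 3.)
p(16, parts ≤ 3) = 30

Partitions of 16 with all parts ≤ 3: 3+3+3+3+3+1, 3+3+3+3+2+2, 3+3+3+3+2+1+1, 3+3+3+3+1+1+1+1, 3+3+3+2+2+2+1, 3+3+3+2+2+1+1+1, 3+3+3+2+1+1+1+1+1, 3+3+3+1+1+1+1+1+1+1, 3+3+2+2+2+2+2, 3+3+2+2+2+2+1+1, 3+3+2+2+2+1+1+1+1, 3+3+2+2+1+1+1+1+1+1, 3+3+2+1+1+1+1+1+1+1+1, 3+3+1+1+1+1+1+1+1+1+1+1, 3+2+2+2+2+2+2+1, 3+2+2+2+2+2+1+1+1, 3+2+2+2+2+1+1+1+1+1, 3+2+2+2+1+1+1+1+1+1+1, 3+2+2+1+1+1+1+1+1+1+1+1, 3+2+1+1+1+1+1+1+1+1+1+1+1, 3+1+1+1+1+1+1+1+1+1+1+1+1+1, 2+2+2+2+2+2+2+2, 2+2+2+2+2+2+2+1+1, 2+2+2+2+2+2+1+1+1+1, 2+2+2+2+2+1+1+1+1+1+1, 2+2+2+2+1+1+1+1+1+1+1+1, 2+2+2+1+1+1+1+1+1+1+1+1+1, 2+2+1+1+1+1+1+1+1+1+1+1+1+1, 2+1+1+1+1+1+1+1+1+1+1+1+1+1+1, 1+1+1+1+1+1+1+1+1+1+1+1+1+1+1+1. Count = 30.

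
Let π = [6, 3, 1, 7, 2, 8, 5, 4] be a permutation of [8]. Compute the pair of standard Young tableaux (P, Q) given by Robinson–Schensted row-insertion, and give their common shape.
P = [1, 2, 4] / [3, 5, 8] / [6, 7];  Q = [1, 4, 6] / [2, 5, 7] / [3, 8];  common shape = (3, 3, 2)

Row-insert the values π_1, π_2, … into P one at a time, bumping the leftmost entry strictly greater than the inserted value down to the next row. The recording tableau Q records, in position (i, j), the step at which that cell was added to P.
  Insert 6 (step 1): P = [6];  Q = [1]
  Insert 3 (step 2): P = [3] / [6];  Q = [1] / [2]
  Insert 1 (step 3): P = [1] / [3] / [6];  Q = [1] / [2] / [3]
  Insert 7 (step 4): P = [1, 7] / [3] / [6];  Q = [1, 4] / [2] / [3]
  Insert 2 (step 5): P = [1, 2] / [3, 7] / [6];  Q = [1, 4] / [2, 5] / [3]
  Insert 8 (step 6): P = [1, 2, 8] / [3, 7] / [6];  Q = [1, 4, 6] / [2, 5] / [3]
  Insert 5 (step 7): P = [1, 2, 5] / [3, 7, 8] / [6];  Q = [1, 4, 6] / [2, 5, 7] / [3]
  Insert 4 (step 8): P = [1, 2, 4] / [3, 5, 8] / [6, 7];  Q = [1, 4, 6] / [2, 5, 7] / [3, 8]
Final shape: (3, 3, 2).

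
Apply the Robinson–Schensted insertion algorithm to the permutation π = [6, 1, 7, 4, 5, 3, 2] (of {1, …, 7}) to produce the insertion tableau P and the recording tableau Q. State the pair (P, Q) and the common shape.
P = [1, 2, 5] / [3, 7] / [4] / [6];  Q = [1, 3, 5] / [2, 4] / [6] / [7];  common shape = (3, 2, 1, 1)

Row-insert the values π_1, π_2, … into P one at a time, bumping the leftmost entry strictly greater than the inserted value down to the next row. The recording tableau Q records, in position (i, j), the step at which that cell was added to P.
  Insert 6 (step 1): P = [6];  Q = [1]
  Insert 1 (step 2): P = [1] / [6];  Q = [1] / [2]
  Insert 7 (step 3): P = [1, 7] / [6];  Q = [1, 3] / [2]
  Insert 4 (step 4): P = [1, 4] / [6, 7];  Q = [1, 3] / [2, 4]
  Insert 5 (step 5): P = [1, 4, 5] / [6, 7];  Q = [1, 3, 5] / [2, 4]
  Insert 3 (step 6): P = [1, 3, 5] / [4, 7] / [6];  Q = [1, 3, 5] / [2, 4] / [6]
  Insert 2 (step 7): P = [1, 2, 5] / [3, 7] / [4] / [6];  Q = [1, 3, 5] / [2, 4] / [6] / [7]
Final shape: (3, 2, 1, 1).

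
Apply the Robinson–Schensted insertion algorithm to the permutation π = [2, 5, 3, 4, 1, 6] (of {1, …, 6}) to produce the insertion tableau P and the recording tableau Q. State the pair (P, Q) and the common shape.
P = [1, 3, 4, 6] / [2] / [5];  Q = [1, 2, 4, 6] / [3] / [5];  common shape = (4, 1, 1)

Row-insert the values π_1, π_2, … into P one at a time, bumping the leftmost entry strictly greater than the inserted value down to the next row. The recording tableau Q records, in position (i, j), the step at which that cell was added to P.
  Insert 2 (step 1): P = [2];  Q = [1]
  Insert 5 (step 2): P = [2, 5];  Q = [1, 2]
  Insert 3 (step 3): P = [2, 3] / [5];  Q = [1, 2] / [3]
  Insert 4 (step 4): P = [2, 3, 4] / [5];  Q = [1, 2, 4] / [3]
  Insert 1 (step 5): P = [1, 3, 4] / [2] / [5];  Q = [1, 2, 4] / [3] / [5]
  Insert 6 (step 6): P = [1, 3, 4, 6] / [2] / [5];  Q = [1, 2, 4, 6] / [3] / [5]
Final shape: (4, 1, 1).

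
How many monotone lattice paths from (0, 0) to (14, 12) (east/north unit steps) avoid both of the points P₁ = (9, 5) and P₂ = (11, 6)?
Number of paths = 7537036

Inclusion–exclusion. Total paths: C(26, 14) = 9657700. Through P₁: C(14, 9)·C(12, 5) = 1585584. Through P₂: C(17, 11)·C(9, 3) = 1039584. Since P₁ is strictly southwest of P₂, a monotone path through both must visit P₁ then P₂; paths through both = C(14, 9)·C(3, 2)·C(9, 3) = 504504. Avoid both = 9657700 − 1585584 − 1039584 + 504504 = 7537036.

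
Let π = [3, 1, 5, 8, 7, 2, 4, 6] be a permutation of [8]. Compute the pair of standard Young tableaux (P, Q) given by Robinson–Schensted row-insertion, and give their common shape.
P = [1, 2, 4, 6] / [3, 5, 7] / [8];  Q = [1, 3, 4, 8] / [2, 5, 7] / [6];  common shape = (4, 3, 1)

Row-insert the values π_1, π_2, … into P one at a time, bumping the leftmost entry strictly greater than the inserted value down to the next row. The recording tableau Q records, in position (i, j), the step at which that cell was added to P.
  Insert 3 (step 1): P = [3];  Q = [1]
  Insert 1 (step 2): P = [1] / [3];  Q = [1] / [2]
  Insert 5 (step 3): P = [1, 5] / [3];  Q = [1, 3] / [2]
  Insert 8 (step 4): P = [1, 5, 8] / [3];  Q = [1, 3, 4] / [2]
  Insert 7 (step 5): P = [1, 5, 7] / [3, 8];  Q = [1, 3, 4] / [2, 5]
  Insert 2 (step 6): P = [1, 2, 7] / [3, 5] / [8];  Q = [1, 3, 4] / [2, 5] / [6]
  Insert 4 (step 7): P = [1, 2, 4] / [3, 5, 7] / [8];  Q = [1, 3, 4] / [2, 5, 7] / [6]
  Insert 6 (step 8): P = [1, 2, 4, 6] / [3, 5, 7] / [8];  Q = [1, 3, 4, 8] / [2, 5, 7] / [6]
Final shape: (4, 3, 1).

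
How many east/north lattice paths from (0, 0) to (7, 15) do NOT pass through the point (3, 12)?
Number of paths = 154619

Total paths from (0, 0) to (7, 15): C(22, 7) = 170544. Paths through (3, 12): (paths (0, 0) → (3, 12)) × (paths (3, 12) → (7, 15)) = C(15, 3) · C(7, 4) = 455 · 35 = 15925. Avoidance count = 170544 − 15925 = 154619.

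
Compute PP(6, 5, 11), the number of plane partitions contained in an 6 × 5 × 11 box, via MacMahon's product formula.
PP(6, 5, 11) = 3792054662892288

Evaluate the triple product over i = 1..6, j = 1..5, k = 1..11. The factors are (2/1) · (3/2) · (4/3) · (5/4) · (6/5) · (7/6) · (8/7) · (9/8) · … (330 factors total). The numerators and denominators telescope so the product is an integer; carrying out the multiplication exactly gives PP(6, 5, 11) = 3792054662892288.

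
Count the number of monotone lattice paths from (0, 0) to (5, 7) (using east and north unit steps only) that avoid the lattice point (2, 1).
Number of paths = 540

Total paths from (0, 0) to (5, 7): C(12, 5) = 792. Paths through (2, 1): (paths (0, 0) → (2, 1)) × (paths (2, 1) → (5, 7)) = C(3, 2) · C(9, 3) = 3 · 84 = 252. Avoidance count = 792 − 252 = 540.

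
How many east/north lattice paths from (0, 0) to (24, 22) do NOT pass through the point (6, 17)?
Number of paths = 7886974348347

Total paths from (0, 0) to (24, 22): C(46, 24) = 7890371113950. Paths through (6, 17): (paths (0, 0) → (6, 17)) × (paths (6, 17) → (24, 22)) = C(23, 6) · C(23, 18) = 100947 · 33649 = 3396765603. Avoidance count = 7890371113950 − 3396765603 = 7886974348347.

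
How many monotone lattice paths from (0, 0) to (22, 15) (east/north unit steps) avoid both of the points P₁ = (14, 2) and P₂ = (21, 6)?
Number of paths = 9337216860

Inclusion–exclusion. Total paths: C(37, 22) = 9364199760. Through P₁: C(16, 14)·C(21, 8) = 24418800. Through P₂: C(27, 21)·C(10, 1) = 2960100. Since P₁ is strictly southwest of P₂, a monotone path through both must visit P₁ then P₂; paths through both = C(16, 14)·C(11, 7)·C(10, 1) = 396000. Avoid both = 9364199760 − 24418800 − 2960100 + 396000 = 9337216860.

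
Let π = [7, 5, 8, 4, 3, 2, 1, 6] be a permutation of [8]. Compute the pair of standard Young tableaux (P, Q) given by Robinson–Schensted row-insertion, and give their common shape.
P = [1, 6] / [2, 8] / [3] / [4] / [5] / [7];  Q = [1, 3] / [2, 8] / [4] / [5] / [6] / [7];  common shape = (2, 2, 1, 1, 1, 1)

Row-insert the values π_1, π_2, … into P one at a time, bumping the leftmost entry strictly greater than the inserted value down to the next row. The recording tableau Q records, in position (i, j), the step at which that cell was added to P.
  Insert 7 (step 1): P = [7];  Q = [1]
  Insert 5 (step 2): P = [5] / [7];  Q = [1] / [2]
  Insert 8 (step 3): P = [5, 8] / [7];  Q = [1, 3] / [2]
  Insert 4 (step 4): P = [4, 8] / [5] / [7];  Q = [1, 3] / [2] / [4]
  Insert 3 (step 5): P = [3, 8] / [4] / [5] / [7];  Q = [1, 3] / [2] / [4] / [5]
  Insert 2 (step 6): P = [2, 8] / [3] / [4] / [5] / [7];  Q = [1, 3] / [2] / [4] / [5] / [6]
  Insert 1 (step 7): P = [1, 8] / [2] / [3] / [4] / [5] / [7];  Q = [1, 3] / [2] / [4] / [5] / [6] / [7]
  Insert 6 (step 8): P = [1, 6] / [2, 8] / [3] / [4] / [5] / [7];  Q = [1, 3] / [2, 8] / [4] / [5] / [6] / [7]
Final shape: (2, 2, 1, 1, 1, 1).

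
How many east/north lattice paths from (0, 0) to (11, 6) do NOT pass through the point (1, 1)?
Number of paths = 6370

Total paths from (0, 0) to (11, 6): C(17, 11) = 12376. Paths through (1, 1): (paths (0, 0) → (1, 1)) × (paths (1, 1) → (11, 6)) = C(2, 1) · C(15, 10) = 2 · 3003 = 6006. Avoidance count = 12376 − 6006 = 6370.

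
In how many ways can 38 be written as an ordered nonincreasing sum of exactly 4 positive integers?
p(38, 4 parts) = 411

Partitions of n into exactly k parts are in bijection with partitions of n − k into at most k parts (subtract 1 from each part). So p(38, exactly 4) = p(34, parts ≤ 4). Computing via the recurrence p(m, j) = p(m, j−1) + p(m−j, j) gives 411.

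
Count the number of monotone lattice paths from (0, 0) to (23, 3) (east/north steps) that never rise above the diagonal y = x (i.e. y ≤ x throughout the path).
Number of paths = 2275

By the reflection principle (André's argument), the number of monotone paths to (23, 3) with n ≤ m that never go above y = x is C(26, 23) − C(26, 24) = 2600 − 325 = 2275.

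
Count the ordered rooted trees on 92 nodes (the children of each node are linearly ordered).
C_91 = 3935312233584004685417853572763349509774031680023800

These ordered rooted trees are counted by the Catalan number C_n = (1/(n + 1)) · C(2n, n). For n = 91: C_91 = (1/92) · C(182, 91) = 362048725489728431058442528694228154899210914562189600/92 = 3935312233584004685417853572763349509774031680023800.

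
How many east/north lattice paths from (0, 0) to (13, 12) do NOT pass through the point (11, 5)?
Number of paths = 5043052

Total paths from (0, 0) to (13, 12): C(25, 13) = 5200300. Paths through (11, 5): (paths (0, 0) → (11, 5)) × (paths (11, 5) → (13, 12)) = C(16, 11) · C(9, 2) = 4368 · 36 = 157248. Avoidance count = 5200300 − 157248 = 5043052.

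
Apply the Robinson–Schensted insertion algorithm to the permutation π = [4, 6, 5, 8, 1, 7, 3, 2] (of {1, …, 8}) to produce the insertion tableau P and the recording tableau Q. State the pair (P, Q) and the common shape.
P = [1, 2, 7] / [3, 5] / [4, 8] / [6];  Q = [1, 2, 4] / [3, 6] / [5, 7] / [8];  common shape = (3, 2, 2, 1)

Row-insert the values π_1, π_2, … into P one at a time, bumping the leftmost entry strictly greater than the inserted value down to the next row. The recording tableau Q records, in position (i, j), the step at which that cell was added to P.
  Insert 4 (step 1): P = [4];  Q = [1]
  Insert 6 (step 2): P = [4, 6];  Q = [1, 2]
  Insert 5 (step 3): P = [4, 5] / [6];  Q = [1, 2] / [3]
  Insert 8 (step 4): P = [4, 5, 8] / [6];  Q = [1, 2, 4] / [3]
  Insert 1 (step 5): P = [1, 5, 8] / [4] / [6];  Q = [1, 2, 4] / [3] / [5]
  Insert 7 (step 6): P = [1, 5, 7] / [4, 8] / [6];  Q = [1, 2, 4] / [3, 6] / [5]
  Insert 3 (step 7): P = [1, 3, 7] / [4, 5] / [6, 8];  Q = [1, 2, 4] / [3, 6] / [5, 7]
  Insert 2 (step 8): P = [1, 2, 7] / [3, 5] / [4, 8] / [6];  Q = [1, 2, 4] / [3, 6] / [5, 7] / [8]
Final shape: (3, 2, 2, 1).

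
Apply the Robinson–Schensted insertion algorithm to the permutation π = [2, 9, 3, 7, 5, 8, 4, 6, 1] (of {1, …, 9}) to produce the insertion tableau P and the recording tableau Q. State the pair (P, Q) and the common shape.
P = [1, 3, 4, 6] / [2, 8] / [5] / [7] / [9];  Q = [1, 2, 4, 6] / [3, 8] / [5] / [7] / [9];  common shape = (4, 2, 1, 1, 1)

Row-insert the values π_1, π_2, … into P one at a time, bumping the leftmost entry strictly greater than the inserted value down to the next row. The recording tableau Q records, in position (i, j), the step at which that cell was added to P.
  Insert 2 (step 1): P = [2];  Q = [1]
  Insert 9 (step 2): P = [2, 9];  Q = [1, 2]
  Insert 3 (step 3): P = [2, 3] / [9];  Q = [1, 2] / [3]
  Insert 7 (step 4): P = [2, 3, 7] / [9];  Q = [1, 2, 4] / [3]
  Insert 5 (step 5): P = [2, 3, 5] / [7] / [9];  Q = [1, 2, 4] / [3] / [5]
  Insert 8 (step 6): P = [2, 3, 5, 8] / [7] / [9];  Q = [1, 2, 4, 6] / [3] / [5]
  Insert 4 (step 7): P = [2, 3, 4, 8] / [5] / [7] / [9];  Q = [1, 2, 4, 6] / [3] / [5] / [7]
  Insert 6 (step 8): P = [2, 3, 4, 6] / [5, 8] / [7] / [9];  Q = [1, 2, 4, 6] / [3, 8] / [5] / [7]
  Insert 1 (step 9): P = [1, 3, 4, 6] / [2, 8] / [5] / [7] / [9];  Q = [1, 2, 4, 6] / [3, 8] / [5] / [7] / [9]
Final shape: (4, 2, 1, 1, 1).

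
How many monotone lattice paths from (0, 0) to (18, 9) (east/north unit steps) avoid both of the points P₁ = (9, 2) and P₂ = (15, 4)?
Number of paths = 3926809

Inclusion–exclusion. Total paths: C(27, 18) = 4686825. Through P₁: C(11, 9)·C(16, 9) = 629200. Through P₂: C(19, 15)·C(8, 3) = 217056. Since P₁ is strictly southwest of P₂, a monotone path through both must visit P₁ then P₂; paths through both = C(11, 9)·C(8, 6)·C(8, 3) = 86240. Avoid both = 4686825 − 629200 − 217056 + 86240 = 3926809.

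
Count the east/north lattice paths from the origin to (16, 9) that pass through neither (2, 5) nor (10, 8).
Number of paths = 1696664

Inclusion–exclusion. Total paths: C(25, 16) = 2042975. Through P₁: C(7, 2)·C(18, 14) = 64260. Through P₂: C(18, 10)·C(7, 6) = 306306. Since P₁ is strictly southwest of P₂, a monotone path through both must visit P₁ then P₂; paths through both = C(7, 2)·C(11, 8)·C(7, 6) = 24255. Avoid both = 2042975 − 64260 − 306306 + 24255 = 1696664.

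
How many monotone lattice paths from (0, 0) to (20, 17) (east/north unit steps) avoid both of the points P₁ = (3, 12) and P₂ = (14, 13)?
Number of paths = 11682290340

Inclusion–exclusion. Total paths: C(37, 20) = 15905368710. Through P₁: C(15, 3)·C(22, 17) = 11981970. Through P₂: C(27, 14)·C(10, 6) = 4212243000. Since P₁ is strictly southwest of P₂, a monotone path through both must visit P₁ then P₂; paths through both = C(15, 3)·C(12, 11)·C(10, 6) = 1146600. Avoid both = 15905368710 − 11981970 − 4212243000 + 1146600 = 11682290340.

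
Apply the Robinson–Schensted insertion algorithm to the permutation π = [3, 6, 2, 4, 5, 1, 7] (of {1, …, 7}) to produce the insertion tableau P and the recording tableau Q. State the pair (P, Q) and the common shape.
P = [1, 4, 5, 7] / [2, 6] / [3];  Q = [1, 2, 5, 7] / [3, 4] / [6];  common shape = (4, 2, 1)

Row-insert the values π_1, π_2, … into P one at a time, bumping the leftmost entry strictly greater than the inserted value down to the next row. The recording tableau Q records, in position (i, j), the step at which that cell was added to P.
  Insert 3 (step 1): P = [3];  Q = [1]
  Insert 6 (step 2): P = [3, 6];  Q = [1, 2]
  Insert 2 (step 3): P = [2, 6] / [3];  Q = [1, 2] / [3]
  Insert 4 (step 4): P = [2, 4] / [3, 6];  Q = [1, 2] / [3, 4]
  Insert 5 (step 5): P = [2, 4, 5] / [3, 6];  Q = [1, 2, 5] / [3, 4]
  Insert 1 (step 6): P = [1, 4, 5] / [2, 6] / [3];  Q = [1, 2, 5] / [3, 4] / [6]
  Insert 7 (step 7): P = [1, 4, 5, 7] / [2, 6] / [3];  Q = [1, 2, 5, 7] / [3, 4] / [6]
Final shape: (4, 2, 1).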